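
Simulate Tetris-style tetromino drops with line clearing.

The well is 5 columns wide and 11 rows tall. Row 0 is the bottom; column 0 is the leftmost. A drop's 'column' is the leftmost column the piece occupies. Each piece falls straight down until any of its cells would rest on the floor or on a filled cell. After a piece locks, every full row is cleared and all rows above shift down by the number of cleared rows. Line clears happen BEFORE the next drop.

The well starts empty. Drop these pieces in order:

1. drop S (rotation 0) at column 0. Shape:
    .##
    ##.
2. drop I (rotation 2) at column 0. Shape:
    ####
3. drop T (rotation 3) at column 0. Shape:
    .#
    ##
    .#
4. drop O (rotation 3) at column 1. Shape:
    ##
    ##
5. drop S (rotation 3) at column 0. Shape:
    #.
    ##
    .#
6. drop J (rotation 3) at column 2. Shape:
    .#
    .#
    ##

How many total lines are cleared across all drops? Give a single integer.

Drop 1: S rot0 at col 0 lands with bottom-row=0; cleared 0 line(s) (total 0); column heights now [1 2 2 0 0], max=2
Drop 2: I rot2 at col 0 lands with bottom-row=2; cleared 0 line(s) (total 0); column heights now [3 3 3 3 0], max=3
Drop 3: T rot3 at col 0 lands with bottom-row=3; cleared 0 line(s) (total 0); column heights now [5 6 3 3 0], max=6
Drop 4: O rot3 at col 1 lands with bottom-row=6; cleared 0 line(s) (total 0); column heights now [5 8 8 3 0], max=8
Drop 5: S rot3 at col 0 lands with bottom-row=8; cleared 0 line(s) (total 0); column heights now [11 10 8 3 0], max=11
Drop 6: J rot3 at col 2 lands with bottom-row=8; cleared 0 line(s) (total 0); column heights now [11 10 9 11 0], max=11

Answer: 0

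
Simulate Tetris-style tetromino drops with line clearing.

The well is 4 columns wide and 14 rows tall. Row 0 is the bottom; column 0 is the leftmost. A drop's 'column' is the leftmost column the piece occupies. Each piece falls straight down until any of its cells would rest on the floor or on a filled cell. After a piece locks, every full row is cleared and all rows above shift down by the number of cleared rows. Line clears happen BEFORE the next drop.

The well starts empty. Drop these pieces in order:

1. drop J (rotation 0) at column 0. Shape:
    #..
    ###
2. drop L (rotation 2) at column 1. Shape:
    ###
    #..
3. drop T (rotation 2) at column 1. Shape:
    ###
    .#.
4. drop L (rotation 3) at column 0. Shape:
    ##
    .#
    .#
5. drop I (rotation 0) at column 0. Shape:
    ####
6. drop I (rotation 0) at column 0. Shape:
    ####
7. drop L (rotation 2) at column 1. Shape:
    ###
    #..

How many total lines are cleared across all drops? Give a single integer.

Answer: 2

Derivation:
Drop 1: J rot0 at col 0 lands with bottom-row=0; cleared 0 line(s) (total 0); column heights now [2 1 1 0], max=2
Drop 2: L rot2 at col 1 lands with bottom-row=1; cleared 0 line(s) (total 0); column heights now [2 3 3 3], max=3
Drop 3: T rot2 at col 1 lands with bottom-row=3; cleared 0 line(s) (total 0); column heights now [2 5 5 5], max=5
Drop 4: L rot3 at col 0 lands with bottom-row=5; cleared 0 line(s) (total 0); column heights now [8 8 5 5], max=8
Drop 5: I rot0 at col 0 lands with bottom-row=8; cleared 1 line(s) (total 1); column heights now [8 8 5 5], max=8
Drop 6: I rot0 at col 0 lands with bottom-row=8; cleared 1 line(s) (total 2); column heights now [8 8 5 5], max=8
Drop 7: L rot2 at col 1 lands with bottom-row=8; cleared 0 line(s) (total 2); column heights now [8 10 10 10], max=10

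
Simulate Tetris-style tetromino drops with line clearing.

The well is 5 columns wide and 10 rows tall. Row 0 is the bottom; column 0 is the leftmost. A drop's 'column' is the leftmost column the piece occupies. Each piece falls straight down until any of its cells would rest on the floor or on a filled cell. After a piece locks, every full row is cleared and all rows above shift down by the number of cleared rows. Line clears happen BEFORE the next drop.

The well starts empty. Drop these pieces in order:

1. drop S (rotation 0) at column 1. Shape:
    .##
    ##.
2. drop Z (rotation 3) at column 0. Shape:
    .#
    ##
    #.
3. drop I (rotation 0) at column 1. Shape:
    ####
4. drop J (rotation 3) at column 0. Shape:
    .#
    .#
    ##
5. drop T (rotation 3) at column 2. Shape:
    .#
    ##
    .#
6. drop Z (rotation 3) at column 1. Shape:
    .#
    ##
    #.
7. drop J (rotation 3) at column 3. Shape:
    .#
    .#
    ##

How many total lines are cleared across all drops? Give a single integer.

Drop 1: S rot0 at col 1 lands with bottom-row=0; cleared 0 line(s) (total 0); column heights now [0 1 2 2 0], max=2
Drop 2: Z rot3 at col 0 lands with bottom-row=0; cleared 0 line(s) (total 0); column heights now [2 3 2 2 0], max=3
Drop 3: I rot0 at col 1 lands with bottom-row=3; cleared 0 line(s) (total 0); column heights now [2 4 4 4 4], max=4
Drop 4: J rot3 at col 0 lands with bottom-row=4; cleared 0 line(s) (total 0); column heights now [5 7 4 4 4], max=7
Drop 5: T rot3 at col 2 lands with bottom-row=4; cleared 0 line(s) (total 0); column heights now [5 7 6 7 4], max=7
Drop 6: Z rot3 at col 1 lands with bottom-row=7; cleared 0 line(s) (total 0); column heights now [5 9 10 7 4], max=10
Drop 7: J rot3 at col 3 lands with bottom-row=7; cleared 0 line(s) (total 0); column heights now [5 9 10 8 10], max=10

Answer: 0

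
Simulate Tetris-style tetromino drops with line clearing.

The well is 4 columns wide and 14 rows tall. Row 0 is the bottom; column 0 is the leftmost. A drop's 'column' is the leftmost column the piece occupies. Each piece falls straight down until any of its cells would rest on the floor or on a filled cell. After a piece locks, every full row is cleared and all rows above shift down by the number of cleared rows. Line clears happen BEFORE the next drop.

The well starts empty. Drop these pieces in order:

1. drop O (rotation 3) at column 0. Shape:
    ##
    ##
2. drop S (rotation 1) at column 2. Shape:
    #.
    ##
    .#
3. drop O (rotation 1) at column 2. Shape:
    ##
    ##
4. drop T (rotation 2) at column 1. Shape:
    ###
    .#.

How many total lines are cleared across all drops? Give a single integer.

Drop 1: O rot3 at col 0 lands with bottom-row=0; cleared 0 line(s) (total 0); column heights now [2 2 0 0], max=2
Drop 2: S rot1 at col 2 lands with bottom-row=0; cleared 1 line(s) (total 1); column heights now [1 1 2 1], max=2
Drop 3: O rot1 at col 2 lands with bottom-row=2; cleared 0 line(s) (total 1); column heights now [1 1 4 4], max=4
Drop 4: T rot2 at col 1 lands with bottom-row=4; cleared 0 line(s) (total 1); column heights now [1 6 6 6], max=6

Answer: 1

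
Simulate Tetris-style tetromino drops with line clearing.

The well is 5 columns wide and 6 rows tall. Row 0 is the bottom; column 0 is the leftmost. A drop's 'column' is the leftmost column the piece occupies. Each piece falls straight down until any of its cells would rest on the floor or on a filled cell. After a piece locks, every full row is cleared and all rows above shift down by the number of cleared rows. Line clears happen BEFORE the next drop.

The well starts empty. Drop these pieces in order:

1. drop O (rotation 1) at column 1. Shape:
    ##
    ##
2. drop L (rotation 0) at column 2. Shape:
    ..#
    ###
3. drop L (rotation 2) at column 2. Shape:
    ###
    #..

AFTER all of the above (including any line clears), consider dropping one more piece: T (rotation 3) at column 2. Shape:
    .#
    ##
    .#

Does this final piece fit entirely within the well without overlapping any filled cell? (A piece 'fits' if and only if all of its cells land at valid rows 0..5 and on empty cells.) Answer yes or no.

Drop 1: O rot1 at col 1 lands with bottom-row=0; cleared 0 line(s) (total 0); column heights now [0 2 2 0 0], max=2
Drop 2: L rot0 at col 2 lands with bottom-row=2; cleared 0 line(s) (total 0); column heights now [0 2 3 3 4], max=4
Drop 3: L rot2 at col 2 lands with bottom-row=3; cleared 0 line(s) (total 0); column heights now [0 2 5 5 5], max=5
Test piece T rot3 at col 2 (width 2): heights before test = [0 2 5 5 5]; fits = False

Answer: no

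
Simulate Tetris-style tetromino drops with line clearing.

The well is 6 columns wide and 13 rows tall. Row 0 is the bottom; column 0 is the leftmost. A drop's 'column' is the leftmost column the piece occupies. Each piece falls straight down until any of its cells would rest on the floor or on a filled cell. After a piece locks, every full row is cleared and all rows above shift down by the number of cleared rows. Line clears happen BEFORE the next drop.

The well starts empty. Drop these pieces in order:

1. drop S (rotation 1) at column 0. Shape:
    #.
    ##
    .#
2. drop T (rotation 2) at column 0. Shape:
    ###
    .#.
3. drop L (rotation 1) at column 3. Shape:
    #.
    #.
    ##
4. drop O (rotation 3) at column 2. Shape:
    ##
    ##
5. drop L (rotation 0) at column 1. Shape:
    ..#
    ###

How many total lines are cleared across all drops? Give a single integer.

Drop 1: S rot1 at col 0 lands with bottom-row=0; cleared 0 line(s) (total 0); column heights now [3 2 0 0 0 0], max=3
Drop 2: T rot2 at col 0 lands with bottom-row=2; cleared 0 line(s) (total 0); column heights now [4 4 4 0 0 0], max=4
Drop 3: L rot1 at col 3 lands with bottom-row=0; cleared 0 line(s) (total 0); column heights now [4 4 4 3 1 0], max=4
Drop 4: O rot3 at col 2 lands with bottom-row=4; cleared 0 line(s) (total 0); column heights now [4 4 6 6 1 0], max=6
Drop 5: L rot0 at col 1 lands with bottom-row=6; cleared 0 line(s) (total 0); column heights now [4 7 7 8 1 0], max=8

Answer: 0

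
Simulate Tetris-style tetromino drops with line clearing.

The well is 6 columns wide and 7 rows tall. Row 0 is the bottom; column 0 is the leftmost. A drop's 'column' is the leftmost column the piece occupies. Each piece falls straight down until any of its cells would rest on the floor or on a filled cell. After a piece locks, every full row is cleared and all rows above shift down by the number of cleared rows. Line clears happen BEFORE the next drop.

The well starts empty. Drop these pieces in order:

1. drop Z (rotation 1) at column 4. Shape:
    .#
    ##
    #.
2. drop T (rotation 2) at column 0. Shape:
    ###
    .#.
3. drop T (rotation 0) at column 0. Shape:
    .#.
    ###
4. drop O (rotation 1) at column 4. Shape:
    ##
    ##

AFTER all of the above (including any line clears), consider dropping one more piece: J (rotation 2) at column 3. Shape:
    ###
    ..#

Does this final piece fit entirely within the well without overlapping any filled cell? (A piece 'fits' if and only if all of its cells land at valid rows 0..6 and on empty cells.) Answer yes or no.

Answer: yes

Derivation:
Drop 1: Z rot1 at col 4 lands with bottom-row=0; cleared 0 line(s) (total 0); column heights now [0 0 0 0 2 3], max=3
Drop 2: T rot2 at col 0 lands with bottom-row=0; cleared 0 line(s) (total 0); column heights now [2 2 2 0 2 3], max=3
Drop 3: T rot0 at col 0 lands with bottom-row=2; cleared 0 line(s) (total 0); column heights now [3 4 3 0 2 3], max=4
Drop 4: O rot1 at col 4 lands with bottom-row=3; cleared 0 line(s) (total 0); column heights now [3 4 3 0 5 5], max=5
Test piece J rot2 at col 3 (width 3): heights before test = [3 4 3 0 5 5]; fits = True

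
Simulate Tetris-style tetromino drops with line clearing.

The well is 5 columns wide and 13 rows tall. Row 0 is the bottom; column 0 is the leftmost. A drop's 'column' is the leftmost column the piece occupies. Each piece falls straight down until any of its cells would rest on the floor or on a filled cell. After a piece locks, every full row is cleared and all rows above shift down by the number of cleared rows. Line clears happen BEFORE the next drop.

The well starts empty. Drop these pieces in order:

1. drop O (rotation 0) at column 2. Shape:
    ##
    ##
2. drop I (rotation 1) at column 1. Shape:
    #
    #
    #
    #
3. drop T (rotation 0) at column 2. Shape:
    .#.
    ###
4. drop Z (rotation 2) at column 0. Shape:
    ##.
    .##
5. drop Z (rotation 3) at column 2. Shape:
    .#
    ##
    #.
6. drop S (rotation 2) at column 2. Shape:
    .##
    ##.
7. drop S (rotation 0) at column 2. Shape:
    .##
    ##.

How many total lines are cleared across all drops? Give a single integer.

Drop 1: O rot0 at col 2 lands with bottom-row=0; cleared 0 line(s) (total 0); column heights now [0 0 2 2 0], max=2
Drop 2: I rot1 at col 1 lands with bottom-row=0; cleared 0 line(s) (total 0); column heights now [0 4 2 2 0], max=4
Drop 3: T rot0 at col 2 lands with bottom-row=2; cleared 0 line(s) (total 0); column heights now [0 4 3 4 3], max=4
Drop 4: Z rot2 at col 0 lands with bottom-row=4; cleared 0 line(s) (total 0); column heights now [6 6 5 4 3], max=6
Drop 5: Z rot3 at col 2 lands with bottom-row=5; cleared 0 line(s) (total 0); column heights now [6 6 7 8 3], max=8
Drop 6: S rot2 at col 2 lands with bottom-row=8; cleared 0 line(s) (total 0); column heights now [6 6 9 10 10], max=10
Drop 7: S rot0 at col 2 lands with bottom-row=10; cleared 0 line(s) (total 0); column heights now [6 6 11 12 12], max=12

Answer: 0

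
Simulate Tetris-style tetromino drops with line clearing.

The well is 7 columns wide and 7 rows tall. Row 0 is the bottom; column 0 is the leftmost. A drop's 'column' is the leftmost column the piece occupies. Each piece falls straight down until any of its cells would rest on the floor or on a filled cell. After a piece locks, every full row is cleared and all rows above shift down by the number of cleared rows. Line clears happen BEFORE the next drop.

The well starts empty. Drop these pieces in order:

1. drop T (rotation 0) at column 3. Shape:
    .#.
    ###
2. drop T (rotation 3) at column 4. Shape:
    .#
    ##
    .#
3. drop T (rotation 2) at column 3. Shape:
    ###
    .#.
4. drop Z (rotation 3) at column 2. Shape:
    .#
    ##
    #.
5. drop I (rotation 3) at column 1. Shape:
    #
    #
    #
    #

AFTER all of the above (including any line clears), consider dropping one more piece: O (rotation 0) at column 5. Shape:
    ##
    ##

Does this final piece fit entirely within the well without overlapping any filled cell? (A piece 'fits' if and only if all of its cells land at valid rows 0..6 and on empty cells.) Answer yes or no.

Drop 1: T rot0 at col 3 lands with bottom-row=0; cleared 0 line(s) (total 0); column heights now [0 0 0 1 2 1 0], max=2
Drop 2: T rot3 at col 4 lands with bottom-row=1; cleared 0 line(s) (total 0); column heights now [0 0 0 1 3 4 0], max=4
Drop 3: T rot2 at col 3 lands with bottom-row=3; cleared 0 line(s) (total 0); column heights now [0 0 0 5 5 5 0], max=5
Drop 4: Z rot3 at col 2 lands with bottom-row=4; cleared 0 line(s) (total 0); column heights now [0 0 6 7 5 5 0], max=7
Drop 5: I rot3 at col 1 lands with bottom-row=0; cleared 0 line(s) (total 0); column heights now [0 4 6 7 5 5 0], max=7
Test piece O rot0 at col 5 (width 2): heights before test = [0 4 6 7 5 5 0]; fits = True

Answer: yes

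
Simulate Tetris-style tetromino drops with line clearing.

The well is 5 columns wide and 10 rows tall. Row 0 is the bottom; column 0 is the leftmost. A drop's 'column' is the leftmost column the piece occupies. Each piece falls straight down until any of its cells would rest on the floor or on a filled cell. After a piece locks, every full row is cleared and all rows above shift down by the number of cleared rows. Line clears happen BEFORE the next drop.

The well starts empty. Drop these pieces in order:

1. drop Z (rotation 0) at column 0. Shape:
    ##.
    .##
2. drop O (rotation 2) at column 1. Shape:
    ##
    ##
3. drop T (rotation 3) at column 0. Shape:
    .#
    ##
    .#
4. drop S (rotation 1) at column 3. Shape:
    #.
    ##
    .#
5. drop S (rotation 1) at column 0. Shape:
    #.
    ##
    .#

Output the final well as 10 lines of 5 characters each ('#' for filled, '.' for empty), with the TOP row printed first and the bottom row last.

Drop 1: Z rot0 at col 0 lands with bottom-row=0; cleared 0 line(s) (total 0); column heights now [2 2 1 0 0], max=2
Drop 2: O rot2 at col 1 lands with bottom-row=2; cleared 0 line(s) (total 0); column heights now [2 4 4 0 0], max=4
Drop 3: T rot3 at col 0 lands with bottom-row=4; cleared 0 line(s) (total 0); column heights now [6 7 4 0 0], max=7
Drop 4: S rot1 at col 3 lands with bottom-row=0; cleared 0 line(s) (total 0); column heights now [6 7 4 3 2], max=7
Drop 5: S rot1 at col 0 lands with bottom-row=7; cleared 0 line(s) (total 0); column heights now [10 9 4 3 2], max=10

Answer: #....
##...
.#...
.#...
##...
.#...
.##..
.###.
##.##
.##.#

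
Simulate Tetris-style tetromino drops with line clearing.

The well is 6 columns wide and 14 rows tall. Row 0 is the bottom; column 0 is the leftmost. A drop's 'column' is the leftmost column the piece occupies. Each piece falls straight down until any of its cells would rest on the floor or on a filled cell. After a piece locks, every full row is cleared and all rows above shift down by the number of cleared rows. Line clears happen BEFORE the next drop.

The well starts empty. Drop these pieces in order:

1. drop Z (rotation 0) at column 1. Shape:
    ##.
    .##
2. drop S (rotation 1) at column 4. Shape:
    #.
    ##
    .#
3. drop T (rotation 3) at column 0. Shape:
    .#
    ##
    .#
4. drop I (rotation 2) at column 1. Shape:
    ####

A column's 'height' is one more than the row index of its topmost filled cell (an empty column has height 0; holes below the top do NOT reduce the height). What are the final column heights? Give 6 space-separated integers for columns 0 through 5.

Answer: 4 6 6 6 6 2

Derivation:
Drop 1: Z rot0 at col 1 lands with bottom-row=0; cleared 0 line(s) (total 0); column heights now [0 2 2 1 0 0], max=2
Drop 2: S rot1 at col 4 lands with bottom-row=0; cleared 0 line(s) (total 0); column heights now [0 2 2 1 3 2], max=3
Drop 3: T rot3 at col 0 lands with bottom-row=2; cleared 0 line(s) (total 0); column heights now [4 5 2 1 3 2], max=5
Drop 4: I rot2 at col 1 lands with bottom-row=5; cleared 0 line(s) (total 0); column heights now [4 6 6 6 6 2], max=6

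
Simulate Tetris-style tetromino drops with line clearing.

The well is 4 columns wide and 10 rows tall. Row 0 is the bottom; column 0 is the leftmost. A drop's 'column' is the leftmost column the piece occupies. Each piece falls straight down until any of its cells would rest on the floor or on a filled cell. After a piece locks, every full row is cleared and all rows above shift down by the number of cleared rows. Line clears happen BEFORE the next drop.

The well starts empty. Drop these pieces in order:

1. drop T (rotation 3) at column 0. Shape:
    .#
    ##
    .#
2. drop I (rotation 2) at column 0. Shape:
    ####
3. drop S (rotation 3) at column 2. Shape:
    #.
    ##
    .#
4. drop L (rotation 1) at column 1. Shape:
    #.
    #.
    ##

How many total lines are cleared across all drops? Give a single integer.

Answer: 2

Derivation:
Drop 1: T rot3 at col 0 lands with bottom-row=0; cleared 0 line(s) (total 0); column heights now [2 3 0 0], max=3
Drop 2: I rot2 at col 0 lands with bottom-row=3; cleared 1 line(s) (total 1); column heights now [2 3 0 0], max=3
Drop 3: S rot3 at col 2 lands with bottom-row=0; cleared 1 line(s) (total 2); column heights now [0 2 2 1], max=2
Drop 4: L rot1 at col 1 lands with bottom-row=2; cleared 0 line(s) (total 2); column heights now [0 5 3 1], max=5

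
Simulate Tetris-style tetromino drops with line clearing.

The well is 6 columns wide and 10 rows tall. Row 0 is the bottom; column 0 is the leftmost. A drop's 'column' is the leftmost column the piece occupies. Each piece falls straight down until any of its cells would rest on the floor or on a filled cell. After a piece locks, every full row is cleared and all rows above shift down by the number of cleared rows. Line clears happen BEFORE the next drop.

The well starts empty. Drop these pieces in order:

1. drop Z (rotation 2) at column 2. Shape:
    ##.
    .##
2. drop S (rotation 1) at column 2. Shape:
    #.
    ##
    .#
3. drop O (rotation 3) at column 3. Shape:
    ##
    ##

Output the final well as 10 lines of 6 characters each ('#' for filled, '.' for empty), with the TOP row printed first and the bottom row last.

Drop 1: Z rot2 at col 2 lands with bottom-row=0; cleared 0 line(s) (total 0); column heights now [0 0 2 2 1 0], max=2
Drop 2: S rot1 at col 2 lands with bottom-row=2; cleared 0 line(s) (total 0); column heights now [0 0 5 4 1 0], max=5
Drop 3: O rot3 at col 3 lands with bottom-row=4; cleared 0 line(s) (total 0); column heights now [0 0 5 6 6 0], max=6

Answer: ......
......
......
......
...##.
..###.
..##..
...#..
..##..
...##.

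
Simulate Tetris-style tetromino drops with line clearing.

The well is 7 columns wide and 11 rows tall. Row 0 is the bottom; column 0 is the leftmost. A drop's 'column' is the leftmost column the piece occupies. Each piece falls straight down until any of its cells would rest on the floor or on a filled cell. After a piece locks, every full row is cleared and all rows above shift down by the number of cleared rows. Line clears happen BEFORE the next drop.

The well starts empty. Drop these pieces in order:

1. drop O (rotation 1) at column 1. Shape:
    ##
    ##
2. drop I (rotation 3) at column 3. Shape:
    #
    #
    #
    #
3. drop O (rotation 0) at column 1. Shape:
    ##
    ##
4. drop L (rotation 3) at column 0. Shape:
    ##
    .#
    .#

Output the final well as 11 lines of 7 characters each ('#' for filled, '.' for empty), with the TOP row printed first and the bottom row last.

Answer: .......
.......
.......
.......
##.....
.#.....
.#.....
.###...
.###...
.###...
.###...

Derivation:
Drop 1: O rot1 at col 1 lands with bottom-row=0; cleared 0 line(s) (total 0); column heights now [0 2 2 0 0 0 0], max=2
Drop 2: I rot3 at col 3 lands with bottom-row=0; cleared 0 line(s) (total 0); column heights now [0 2 2 4 0 0 0], max=4
Drop 3: O rot0 at col 1 lands with bottom-row=2; cleared 0 line(s) (total 0); column heights now [0 4 4 4 0 0 0], max=4
Drop 4: L rot3 at col 0 lands with bottom-row=4; cleared 0 line(s) (total 0); column heights now [7 7 4 4 0 0 0], max=7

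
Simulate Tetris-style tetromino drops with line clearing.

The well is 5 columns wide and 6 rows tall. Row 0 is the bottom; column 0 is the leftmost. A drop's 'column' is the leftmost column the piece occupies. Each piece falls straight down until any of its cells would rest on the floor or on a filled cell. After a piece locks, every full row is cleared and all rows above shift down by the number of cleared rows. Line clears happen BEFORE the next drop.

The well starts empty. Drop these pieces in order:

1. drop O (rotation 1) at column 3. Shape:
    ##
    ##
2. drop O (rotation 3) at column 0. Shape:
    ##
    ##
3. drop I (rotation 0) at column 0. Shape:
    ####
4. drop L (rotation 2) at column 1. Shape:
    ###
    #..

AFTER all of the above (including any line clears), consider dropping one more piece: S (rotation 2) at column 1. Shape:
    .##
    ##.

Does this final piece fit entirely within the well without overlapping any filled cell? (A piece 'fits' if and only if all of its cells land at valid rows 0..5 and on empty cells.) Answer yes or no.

Drop 1: O rot1 at col 3 lands with bottom-row=0; cleared 0 line(s) (total 0); column heights now [0 0 0 2 2], max=2
Drop 2: O rot3 at col 0 lands with bottom-row=0; cleared 0 line(s) (total 0); column heights now [2 2 0 2 2], max=2
Drop 3: I rot0 at col 0 lands with bottom-row=2; cleared 0 line(s) (total 0); column heights now [3 3 3 3 2], max=3
Drop 4: L rot2 at col 1 lands with bottom-row=3; cleared 0 line(s) (total 0); column heights now [3 5 5 5 2], max=5
Test piece S rot2 at col 1 (width 3): heights before test = [3 5 5 5 2]; fits = False

Answer: no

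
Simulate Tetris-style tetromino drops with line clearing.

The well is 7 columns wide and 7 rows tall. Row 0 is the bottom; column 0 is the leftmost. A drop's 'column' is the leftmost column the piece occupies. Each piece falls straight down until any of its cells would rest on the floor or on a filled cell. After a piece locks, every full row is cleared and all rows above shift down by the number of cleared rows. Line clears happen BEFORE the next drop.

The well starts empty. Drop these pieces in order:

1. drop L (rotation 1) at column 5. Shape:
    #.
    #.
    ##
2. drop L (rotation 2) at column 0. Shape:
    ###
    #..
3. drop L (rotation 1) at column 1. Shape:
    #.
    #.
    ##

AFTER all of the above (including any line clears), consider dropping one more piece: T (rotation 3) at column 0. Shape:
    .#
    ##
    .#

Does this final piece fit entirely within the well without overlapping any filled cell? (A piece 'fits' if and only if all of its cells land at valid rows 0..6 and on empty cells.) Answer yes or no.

Drop 1: L rot1 at col 5 lands with bottom-row=0; cleared 0 line(s) (total 0); column heights now [0 0 0 0 0 3 1], max=3
Drop 2: L rot2 at col 0 lands with bottom-row=0; cleared 0 line(s) (total 0); column heights now [2 2 2 0 0 3 1], max=3
Drop 3: L rot1 at col 1 lands with bottom-row=2; cleared 0 line(s) (total 0); column heights now [2 5 3 0 0 3 1], max=5
Test piece T rot3 at col 0 (width 2): heights before test = [2 5 3 0 0 3 1]; fits = False

Answer: no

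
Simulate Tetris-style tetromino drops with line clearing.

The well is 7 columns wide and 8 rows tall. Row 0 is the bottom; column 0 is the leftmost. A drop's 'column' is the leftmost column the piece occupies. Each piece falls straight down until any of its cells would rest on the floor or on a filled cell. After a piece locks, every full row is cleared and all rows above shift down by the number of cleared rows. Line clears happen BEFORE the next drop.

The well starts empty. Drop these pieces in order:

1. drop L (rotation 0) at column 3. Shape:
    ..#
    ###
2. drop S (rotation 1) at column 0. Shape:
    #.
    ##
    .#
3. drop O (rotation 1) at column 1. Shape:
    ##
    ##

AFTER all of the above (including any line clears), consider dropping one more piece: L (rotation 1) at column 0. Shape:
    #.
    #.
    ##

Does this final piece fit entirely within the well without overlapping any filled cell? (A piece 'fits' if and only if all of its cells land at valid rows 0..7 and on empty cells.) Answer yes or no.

Drop 1: L rot0 at col 3 lands with bottom-row=0; cleared 0 line(s) (total 0); column heights now [0 0 0 1 1 2 0], max=2
Drop 2: S rot1 at col 0 lands with bottom-row=0; cleared 0 line(s) (total 0); column heights now [3 2 0 1 1 2 0], max=3
Drop 3: O rot1 at col 1 lands with bottom-row=2; cleared 0 line(s) (total 0); column heights now [3 4 4 1 1 2 0], max=4
Test piece L rot1 at col 0 (width 2): heights before test = [3 4 4 1 1 2 0]; fits = True

Answer: yes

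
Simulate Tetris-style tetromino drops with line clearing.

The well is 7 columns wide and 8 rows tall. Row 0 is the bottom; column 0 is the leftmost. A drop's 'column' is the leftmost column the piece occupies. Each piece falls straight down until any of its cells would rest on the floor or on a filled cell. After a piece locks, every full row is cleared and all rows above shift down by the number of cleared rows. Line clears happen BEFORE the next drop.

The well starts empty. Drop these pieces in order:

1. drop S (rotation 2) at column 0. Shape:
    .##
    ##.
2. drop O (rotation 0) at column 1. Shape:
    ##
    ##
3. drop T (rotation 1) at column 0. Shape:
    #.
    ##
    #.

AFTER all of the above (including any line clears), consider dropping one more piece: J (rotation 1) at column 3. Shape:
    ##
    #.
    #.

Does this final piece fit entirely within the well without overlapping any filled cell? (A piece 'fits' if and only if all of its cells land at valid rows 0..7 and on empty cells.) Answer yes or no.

Answer: yes

Derivation:
Drop 1: S rot2 at col 0 lands with bottom-row=0; cleared 0 line(s) (total 0); column heights now [1 2 2 0 0 0 0], max=2
Drop 2: O rot0 at col 1 lands with bottom-row=2; cleared 0 line(s) (total 0); column heights now [1 4 4 0 0 0 0], max=4
Drop 3: T rot1 at col 0 lands with bottom-row=3; cleared 0 line(s) (total 0); column heights now [6 5 4 0 0 0 0], max=6
Test piece J rot1 at col 3 (width 2): heights before test = [6 5 4 0 0 0 0]; fits = True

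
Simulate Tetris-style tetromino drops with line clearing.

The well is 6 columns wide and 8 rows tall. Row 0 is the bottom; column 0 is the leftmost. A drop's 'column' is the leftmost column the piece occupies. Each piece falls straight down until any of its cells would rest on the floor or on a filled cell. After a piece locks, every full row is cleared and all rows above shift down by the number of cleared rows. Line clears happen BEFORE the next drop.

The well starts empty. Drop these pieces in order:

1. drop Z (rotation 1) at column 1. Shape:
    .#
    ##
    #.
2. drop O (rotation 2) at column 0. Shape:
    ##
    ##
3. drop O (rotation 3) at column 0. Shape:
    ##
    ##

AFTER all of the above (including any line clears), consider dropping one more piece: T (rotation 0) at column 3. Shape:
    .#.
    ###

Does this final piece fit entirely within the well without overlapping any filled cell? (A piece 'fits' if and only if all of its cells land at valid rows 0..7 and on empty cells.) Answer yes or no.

Drop 1: Z rot1 at col 1 lands with bottom-row=0; cleared 0 line(s) (total 0); column heights now [0 2 3 0 0 0], max=3
Drop 2: O rot2 at col 0 lands with bottom-row=2; cleared 0 line(s) (total 0); column heights now [4 4 3 0 0 0], max=4
Drop 3: O rot3 at col 0 lands with bottom-row=4; cleared 0 line(s) (total 0); column heights now [6 6 3 0 0 0], max=6
Test piece T rot0 at col 3 (width 3): heights before test = [6 6 3 0 0 0]; fits = True

Answer: yes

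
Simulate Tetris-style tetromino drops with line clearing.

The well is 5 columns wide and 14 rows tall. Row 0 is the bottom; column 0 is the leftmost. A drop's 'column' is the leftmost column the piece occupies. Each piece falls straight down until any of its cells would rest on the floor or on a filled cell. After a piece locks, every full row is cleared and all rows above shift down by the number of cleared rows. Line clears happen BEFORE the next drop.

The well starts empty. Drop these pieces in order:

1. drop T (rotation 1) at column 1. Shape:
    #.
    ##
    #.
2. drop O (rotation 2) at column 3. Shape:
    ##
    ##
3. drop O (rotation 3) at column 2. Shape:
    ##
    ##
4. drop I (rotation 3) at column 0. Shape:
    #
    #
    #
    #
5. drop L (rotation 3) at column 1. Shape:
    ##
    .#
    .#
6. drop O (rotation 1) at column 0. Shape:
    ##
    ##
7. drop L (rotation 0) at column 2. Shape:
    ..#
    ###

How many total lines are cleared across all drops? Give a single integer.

Drop 1: T rot1 at col 1 lands with bottom-row=0; cleared 0 line(s) (total 0); column heights now [0 3 2 0 0], max=3
Drop 2: O rot2 at col 3 lands with bottom-row=0; cleared 0 line(s) (total 0); column heights now [0 3 2 2 2], max=3
Drop 3: O rot3 at col 2 lands with bottom-row=2; cleared 0 line(s) (total 0); column heights now [0 3 4 4 2], max=4
Drop 4: I rot3 at col 0 lands with bottom-row=0; cleared 1 line(s) (total 1); column heights now [3 2 3 3 1], max=3
Drop 5: L rot3 at col 1 lands with bottom-row=3; cleared 0 line(s) (total 1); column heights now [3 6 6 3 1], max=6
Drop 6: O rot1 at col 0 lands with bottom-row=6; cleared 0 line(s) (total 1); column heights now [8 8 6 3 1], max=8
Drop 7: L rot0 at col 2 lands with bottom-row=6; cleared 1 line(s) (total 2); column heights now [7 7 6 3 7], max=7

Answer: 2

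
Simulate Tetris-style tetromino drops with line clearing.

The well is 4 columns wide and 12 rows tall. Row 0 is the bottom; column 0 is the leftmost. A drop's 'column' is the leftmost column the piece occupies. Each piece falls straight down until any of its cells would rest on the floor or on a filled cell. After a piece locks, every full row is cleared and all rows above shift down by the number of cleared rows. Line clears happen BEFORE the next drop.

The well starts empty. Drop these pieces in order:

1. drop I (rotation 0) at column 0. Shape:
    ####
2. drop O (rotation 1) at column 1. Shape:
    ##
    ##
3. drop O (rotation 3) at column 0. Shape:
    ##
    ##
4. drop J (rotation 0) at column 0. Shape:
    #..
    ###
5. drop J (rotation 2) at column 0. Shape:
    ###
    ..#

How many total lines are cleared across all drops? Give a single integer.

Answer: 1

Derivation:
Drop 1: I rot0 at col 0 lands with bottom-row=0; cleared 1 line(s) (total 1); column heights now [0 0 0 0], max=0
Drop 2: O rot1 at col 1 lands with bottom-row=0; cleared 0 line(s) (total 1); column heights now [0 2 2 0], max=2
Drop 3: O rot3 at col 0 lands with bottom-row=2; cleared 0 line(s) (total 1); column heights now [4 4 2 0], max=4
Drop 4: J rot0 at col 0 lands with bottom-row=4; cleared 0 line(s) (total 1); column heights now [6 5 5 0], max=6
Drop 5: J rot2 at col 0 lands with bottom-row=5; cleared 0 line(s) (total 1); column heights now [7 7 7 0], max=7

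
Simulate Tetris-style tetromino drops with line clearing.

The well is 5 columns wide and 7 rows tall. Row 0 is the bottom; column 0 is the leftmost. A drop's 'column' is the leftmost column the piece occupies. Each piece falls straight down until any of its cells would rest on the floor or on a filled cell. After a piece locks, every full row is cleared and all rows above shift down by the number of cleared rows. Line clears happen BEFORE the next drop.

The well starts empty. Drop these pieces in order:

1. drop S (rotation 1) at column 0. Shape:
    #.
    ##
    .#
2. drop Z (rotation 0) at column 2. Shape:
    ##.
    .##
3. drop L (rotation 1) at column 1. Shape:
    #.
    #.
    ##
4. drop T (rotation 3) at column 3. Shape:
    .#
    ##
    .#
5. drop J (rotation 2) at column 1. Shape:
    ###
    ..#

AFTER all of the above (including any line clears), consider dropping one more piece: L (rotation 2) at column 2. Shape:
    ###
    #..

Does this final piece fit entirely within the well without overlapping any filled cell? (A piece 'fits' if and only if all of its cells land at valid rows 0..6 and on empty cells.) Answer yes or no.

Drop 1: S rot1 at col 0 lands with bottom-row=0; cleared 0 line(s) (total 0); column heights now [3 2 0 0 0], max=3
Drop 2: Z rot0 at col 2 lands with bottom-row=0; cleared 0 line(s) (total 0); column heights now [3 2 2 2 1], max=3
Drop 3: L rot1 at col 1 lands with bottom-row=2; cleared 0 line(s) (total 0); column heights now [3 5 3 2 1], max=5
Drop 4: T rot3 at col 3 lands with bottom-row=1; cleared 2 line(s) (total 2); column heights now [0 3 0 1 2], max=3
Drop 5: J rot2 at col 1 lands with bottom-row=2; cleared 0 line(s) (total 2); column heights now [0 4 4 4 2], max=4
Test piece L rot2 at col 2 (width 3): heights before test = [0 4 4 4 2]; fits = True

Answer: yes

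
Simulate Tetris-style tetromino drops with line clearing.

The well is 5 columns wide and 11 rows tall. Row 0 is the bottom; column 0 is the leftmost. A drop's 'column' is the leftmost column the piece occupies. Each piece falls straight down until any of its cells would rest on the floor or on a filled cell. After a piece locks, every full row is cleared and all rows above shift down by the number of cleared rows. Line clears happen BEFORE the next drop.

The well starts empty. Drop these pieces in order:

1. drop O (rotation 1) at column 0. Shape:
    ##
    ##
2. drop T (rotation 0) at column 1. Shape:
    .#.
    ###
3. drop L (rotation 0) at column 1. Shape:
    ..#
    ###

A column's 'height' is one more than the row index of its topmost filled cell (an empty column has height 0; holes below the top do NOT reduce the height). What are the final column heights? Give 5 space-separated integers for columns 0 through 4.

Answer: 2 5 5 6 0

Derivation:
Drop 1: O rot1 at col 0 lands with bottom-row=0; cleared 0 line(s) (total 0); column heights now [2 2 0 0 0], max=2
Drop 2: T rot0 at col 1 lands with bottom-row=2; cleared 0 line(s) (total 0); column heights now [2 3 4 3 0], max=4
Drop 3: L rot0 at col 1 lands with bottom-row=4; cleared 0 line(s) (total 0); column heights now [2 5 5 6 0], max=6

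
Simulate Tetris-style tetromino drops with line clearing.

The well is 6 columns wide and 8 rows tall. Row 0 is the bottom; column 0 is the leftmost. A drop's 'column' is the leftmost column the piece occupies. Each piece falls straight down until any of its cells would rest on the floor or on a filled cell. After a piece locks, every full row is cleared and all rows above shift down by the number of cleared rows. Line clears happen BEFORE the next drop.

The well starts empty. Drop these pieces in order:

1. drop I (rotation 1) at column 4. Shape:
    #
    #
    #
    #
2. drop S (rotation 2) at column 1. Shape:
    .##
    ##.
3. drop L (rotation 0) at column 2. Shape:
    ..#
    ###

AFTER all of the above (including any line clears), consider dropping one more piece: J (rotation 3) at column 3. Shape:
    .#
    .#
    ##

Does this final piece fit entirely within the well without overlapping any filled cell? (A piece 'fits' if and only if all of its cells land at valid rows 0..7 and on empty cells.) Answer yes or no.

Drop 1: I rot1 at col 4 lands with bottom-row=0; cleared 0 line(s) (total 0); column heights now [0 0 0 0 4 0], max=4
Drop 2: S rot2 at col 1 lands with bottom-row=0; cleared 0 line(s) (total 0); column heights now [0 1 2 2 4 0], max=4
Drop 3: L rot0 at col 2 lands with bottom-row=4; cleared 0 line(s) (total 0); column heights now [0 1 5 5 6 0], max=6
Test piece J rot3 at col 3 (width 2): heights before test = [0 1 5 5 6 0]; fits = False

Answer: no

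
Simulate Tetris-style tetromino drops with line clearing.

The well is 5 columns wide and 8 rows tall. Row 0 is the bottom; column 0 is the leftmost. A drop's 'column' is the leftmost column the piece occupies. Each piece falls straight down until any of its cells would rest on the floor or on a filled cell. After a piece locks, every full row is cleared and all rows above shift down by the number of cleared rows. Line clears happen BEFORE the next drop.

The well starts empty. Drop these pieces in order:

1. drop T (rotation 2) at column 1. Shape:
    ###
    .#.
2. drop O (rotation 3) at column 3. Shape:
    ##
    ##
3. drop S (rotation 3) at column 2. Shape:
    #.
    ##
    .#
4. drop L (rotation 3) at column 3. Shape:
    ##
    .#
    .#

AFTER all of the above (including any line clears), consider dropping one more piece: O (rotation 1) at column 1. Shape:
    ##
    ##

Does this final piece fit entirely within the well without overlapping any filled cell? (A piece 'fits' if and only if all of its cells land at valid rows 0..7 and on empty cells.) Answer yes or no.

Answer: no

Derivation:
Drop 1: T rot2 at col 1 lands with bottom-row=0; cleared 0 line(s) (total 0); column heights now [0 2 2 2 0], max=2
Drop 2: O rot3 at col 3 lands with bottom-row=2; cleared 0 line(s) (total 0); column heights now [0 2 2 4 4], max=4
Drop 3: S rot3 at col 2 lands with bottom-row=4; cleared 0 line(s) (total 0); column heights now [0 2 7 6 4], max=7
Drop 4: L rot3 at col 3 lands with bottom-row=4; cleared 0 line(s) (total 0); column heights now [0 2 7 7 7], max=7
Test piece O rot1 at col 1 (width 2): heights before test = [0 2 7 7 7]; fits = False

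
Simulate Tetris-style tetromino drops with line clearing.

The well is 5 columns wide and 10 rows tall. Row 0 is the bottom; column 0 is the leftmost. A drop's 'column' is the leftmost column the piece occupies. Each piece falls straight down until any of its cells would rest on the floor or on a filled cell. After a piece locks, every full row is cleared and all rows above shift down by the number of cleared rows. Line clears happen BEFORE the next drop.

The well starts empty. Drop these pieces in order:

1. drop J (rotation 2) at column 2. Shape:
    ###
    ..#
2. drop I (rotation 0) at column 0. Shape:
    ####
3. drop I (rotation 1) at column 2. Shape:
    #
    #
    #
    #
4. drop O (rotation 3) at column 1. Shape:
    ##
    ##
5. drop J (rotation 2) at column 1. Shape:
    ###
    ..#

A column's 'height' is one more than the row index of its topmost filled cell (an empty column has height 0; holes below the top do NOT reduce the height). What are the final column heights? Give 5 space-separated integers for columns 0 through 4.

Drop 1: J rot2 at col 2 lands with bottom-row=0; cleared 0 line(s) (total 0); column heights now [0 0 2 2 2], max=2
Drop 2: I rot0 at col 0 lands with bottom-row=2; cleared 0 line(s) (total 0); column heights now [3 3 3 3 2], max=3
Drop 3: I rot1 at col 2 lands with bottom-row=3; cleared 0 line(s) (total 0); column heights now [3 3 7 3 2], max=7
Drop 4: O rot3 at col 1 lands with bottom-row=7; cleared 0 line(s) (total 0); column heights now [3 9 9 3 2], max=9
Drop 5: J rot2 at col 1 lands with bottom-row=8; cleared 0 line(s) (total 0); column heights now [3 10 10 10 2], max=10

Answer: 3 10 10 10 2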